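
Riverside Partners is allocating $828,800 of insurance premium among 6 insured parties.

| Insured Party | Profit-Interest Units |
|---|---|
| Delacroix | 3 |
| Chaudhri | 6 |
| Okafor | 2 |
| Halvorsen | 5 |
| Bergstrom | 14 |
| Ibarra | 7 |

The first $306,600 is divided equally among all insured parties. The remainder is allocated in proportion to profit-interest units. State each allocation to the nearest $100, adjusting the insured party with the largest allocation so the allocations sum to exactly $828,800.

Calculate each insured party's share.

Delacroix: $93,400 | Chaudhri: $135,800 | Okafor: $79,300 | Halvorsen: $121,700 | Bergstrom: $248,700 | Ibarra: $149,900

Equal tier: $306,600 ÷ 6 = $51,100 apiece.
Remainder $522,200 by profit-interest units (total 37): Delacroix 42,340.54 → $42,300; Chaudhri 84,681.08 → $84,700; Okafor 28,227.03 → $28,200; Halvorsen 70,567.57 → $70,600; Bergstrom 197,589.19 → $197,600; Ibarra 98,794.59 → $98,800.
Totals: Delacroix $51,100 + $42,300 = $93,400; Chaudhri $51,100 + $84,700 = $135,800; Okafor $51,100 + $28,200 = $79,300; Halvorsen $51,100 + $70,600 = $121,700; Bergstrom $51,100 + $197,600 = $248,700; Ibarra $51,100 + $98,800 = $149,900.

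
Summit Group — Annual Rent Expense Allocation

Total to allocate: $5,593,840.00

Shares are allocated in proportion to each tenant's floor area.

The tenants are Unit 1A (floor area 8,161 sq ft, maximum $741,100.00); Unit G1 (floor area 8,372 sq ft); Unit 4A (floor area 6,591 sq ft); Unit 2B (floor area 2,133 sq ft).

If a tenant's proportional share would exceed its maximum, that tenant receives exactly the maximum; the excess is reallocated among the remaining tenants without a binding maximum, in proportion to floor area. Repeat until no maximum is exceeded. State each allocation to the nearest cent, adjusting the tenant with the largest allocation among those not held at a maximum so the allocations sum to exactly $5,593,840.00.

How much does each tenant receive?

Unit 1A: $741,100.00 · Unit G1: $2,376,411.98 · Unit 4A: $1,870,870.93 · Unit 2B: $605,457.09

Sum of floor area: 25,257.
Proportional shares (ignoring caps): Unit 1A 1,807,472.3142; Unit G1 1,854,203.9229; Unit 4A 1,459,753.7095; Unit 2B 472,410.0535.
Cap binds for Unit 1A ($741,100.00); balance $4,852,740.00 reallocated over remaining floor area 17,096.
Remaining shares: Unit G1 2,376,411.9841 → $2,376,411.98; Unit 4A 1,870,870.9254 → $1,870,870.93; Unit 2B 605,457.0905 → $605,457.09.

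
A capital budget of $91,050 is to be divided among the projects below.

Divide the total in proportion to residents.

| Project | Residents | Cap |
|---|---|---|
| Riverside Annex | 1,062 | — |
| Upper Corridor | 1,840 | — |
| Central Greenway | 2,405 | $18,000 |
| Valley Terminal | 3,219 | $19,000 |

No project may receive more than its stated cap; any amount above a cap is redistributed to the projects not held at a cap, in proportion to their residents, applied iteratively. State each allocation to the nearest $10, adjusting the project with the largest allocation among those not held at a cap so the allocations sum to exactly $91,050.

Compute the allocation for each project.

Riverside Annex: $19,780; Upper Corridor: $34,270; Central Greenway: $18,000; Valley Terminal: $19,000

Combined residents = 8,526.
Unconstrained shares: Riverside Annex 11,341.20; Upper Corridor 19,649.54; Central Greenway 25,683.23; Valley Terminal 34,376.02.
Held at cap: Central Greenway ($18,000), Valley Terminal ($19,000); remaining pool $54,050 reallocated over remaining residents 2,902.
Remaining shares: Riverside Annex 19,779.84 → $19,780; Upper Corridor 34,270.16 → $34,270.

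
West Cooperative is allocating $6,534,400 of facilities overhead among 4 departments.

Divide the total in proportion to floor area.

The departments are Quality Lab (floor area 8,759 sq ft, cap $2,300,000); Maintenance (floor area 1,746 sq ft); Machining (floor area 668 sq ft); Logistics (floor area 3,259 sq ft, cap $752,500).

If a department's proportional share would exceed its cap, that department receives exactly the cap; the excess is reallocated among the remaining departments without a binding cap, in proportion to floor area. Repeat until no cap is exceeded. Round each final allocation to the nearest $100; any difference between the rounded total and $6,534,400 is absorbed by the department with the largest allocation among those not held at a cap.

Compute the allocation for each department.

Quality Lab: $2,300,000 | Maintenance: $2,518,400 | Machining: $963,500 | Logistics: $752,500

Total floor area = 14,432.
Proportional shares (ignoring caps): Quality Lab 3,965,826.61; Maintenance 790,539.25; Machining 302,451.44; Logistics 1,475,582.71.
Cap binds for Quality Lab ($2,300,000), Logistics ($752,500); balance $3,481,900 reallocated over remaining floor area 2,414.
Redistributed shares: Maintenance 2,518,391.63 → $2,518,400; Machining 963,508.37 → $963,500.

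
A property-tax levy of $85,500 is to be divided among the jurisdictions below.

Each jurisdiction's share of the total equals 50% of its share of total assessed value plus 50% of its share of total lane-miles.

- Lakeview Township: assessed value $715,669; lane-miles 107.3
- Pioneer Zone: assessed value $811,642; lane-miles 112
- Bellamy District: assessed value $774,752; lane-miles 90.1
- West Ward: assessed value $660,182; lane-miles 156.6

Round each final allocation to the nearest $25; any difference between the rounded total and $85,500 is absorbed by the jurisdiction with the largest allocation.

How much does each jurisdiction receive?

Lakeview Township: $20,175; Pioneer Zone: $22,000; Bellamy District: $19,450; West Ward: $23,875

Totals — assessed value 2,962,245, lane-miles 466.
Combined weights (50% assessed value + 50% lane-miles): Lakeview Township 0.2359; Pioneer Zone 0.2572; Bellamy District 0.2274; West Ward 0.2795.
Proportional shares: Lakeview Township 20,171.77; Pioneer Zone 21,987.99; Bellamy District 19,446.54; West Ward 23,893.70.
After rounding ($25): Lakeview Township $20,175; Pioneer Zone $22,000; Bellamy District $19,450; West Ward $23,900. Sum = $85,525.
Difference $85,500 − $85,525 = −$25 applied to largest allocation (West Ward): West Ward becomes $23,875.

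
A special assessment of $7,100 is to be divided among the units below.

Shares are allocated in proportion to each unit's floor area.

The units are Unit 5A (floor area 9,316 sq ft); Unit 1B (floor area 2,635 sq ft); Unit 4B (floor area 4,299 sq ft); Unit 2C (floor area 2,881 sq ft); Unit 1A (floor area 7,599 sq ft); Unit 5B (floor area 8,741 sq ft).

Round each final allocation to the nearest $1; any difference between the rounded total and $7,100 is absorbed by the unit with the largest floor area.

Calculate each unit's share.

Sum of floor area: 9,316 + 2,635 + 4,299 + 2,881 + 7,599 + 8,741 = 35,471.
Unrounded shares: Unit 5A 1,864.72; Unit 1B 527.43; Unit 4B 860.503; Unit 2C 576.67; Unit 1A 1,521.04; Unit 5B 1,749.63.
After rounding ($1): Unit 5A $1,865; Unit 1B $527; Unit 4B $861; Unit 2C $577; Unit 1A $1,521; Unit 5B $1,750. Sum = $7,101.
Difference $7,100 − $7,101 = −$1 applied to largest floor area (Unit 5A): Unit 5A becomes $1,864.

Unit 5A: $1,864 | Unit 1B: $527 | Unit 4B: $861 | Unit 2C: $577 | Unit 1A: $1,521 | Unit 5B: $1,750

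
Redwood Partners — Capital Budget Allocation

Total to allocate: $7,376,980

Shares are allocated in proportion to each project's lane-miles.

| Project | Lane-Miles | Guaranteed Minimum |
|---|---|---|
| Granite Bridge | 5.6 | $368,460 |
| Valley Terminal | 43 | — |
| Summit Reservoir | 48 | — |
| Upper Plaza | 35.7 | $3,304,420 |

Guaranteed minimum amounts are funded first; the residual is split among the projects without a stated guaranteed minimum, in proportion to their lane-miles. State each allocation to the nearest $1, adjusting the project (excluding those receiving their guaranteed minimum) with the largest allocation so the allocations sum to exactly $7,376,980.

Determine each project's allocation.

Fund the minimums — Granite Bridge $368,460; Upper Plaza $3,304,420. Residual $3,704,100.
Residual split over remaining lane-miles 91: Valley Terminal 1,750,289.01 → $1,750,289; Summit Reservoir 1,953,810.99 → $1,953,811.

Granite Bridge: $368,460 · Valley Terminal: $1,750,289 · Summit Reservoir: $1,953,811 · Upper Plaza: $3,304,420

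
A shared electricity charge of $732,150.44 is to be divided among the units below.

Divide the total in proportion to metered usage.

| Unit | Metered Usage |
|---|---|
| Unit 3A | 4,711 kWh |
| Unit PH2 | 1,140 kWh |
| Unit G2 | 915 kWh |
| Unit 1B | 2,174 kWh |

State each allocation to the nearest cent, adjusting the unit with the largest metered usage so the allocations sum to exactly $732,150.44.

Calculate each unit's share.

Unit 3A: $385,812.16 · Unit PH2: $93,361.47 · Unit G2: $74,934.86 · Unit 1B: $178,041.95

Metered usage total: 4,711 + 1,140 + 915 + 2,174 = 8,940.
Raw shares: Unit 3A 385,812.1614; Unit PH2 93,361.4655; Unit G2 74,934.8605; Unit 1B 178,041.9526.
At nearest cent: Unit 3A $385,812.16; Unit PH2 $93,361.47; Unit G2 $74,934.86; Unit 1B $178,041.95. Sum = $732,150.44.
Sum already equals the total — no adjustment.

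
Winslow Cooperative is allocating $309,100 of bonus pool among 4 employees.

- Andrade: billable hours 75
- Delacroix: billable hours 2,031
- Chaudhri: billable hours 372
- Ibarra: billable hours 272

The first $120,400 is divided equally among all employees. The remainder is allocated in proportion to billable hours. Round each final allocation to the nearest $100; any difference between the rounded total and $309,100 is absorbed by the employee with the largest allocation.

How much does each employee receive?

Andrade: $35,200 · Delacroix: $169,500 · Chaudhri: $55,600 · Ibarra: $48,800

First tranche $120,400 split equally: $30,100 each.
Remainder $188,700 by billable hours (total 2,750): Andrade 5,146.36 → $5,100; Delacroix 139,363.53 → $139,400; Chaudhri 25,525.96 → $25,500; Ibarra 18,664.15 → $18,700.
Totals: Andrade $30,100 + $5,100 = $35,200; Delacroix $30,100 + $139,400 = $169,500; Chaudhri $30,100 + $25,500 = $55,600; Ibarra $30,100 + $18,700 = $48,800.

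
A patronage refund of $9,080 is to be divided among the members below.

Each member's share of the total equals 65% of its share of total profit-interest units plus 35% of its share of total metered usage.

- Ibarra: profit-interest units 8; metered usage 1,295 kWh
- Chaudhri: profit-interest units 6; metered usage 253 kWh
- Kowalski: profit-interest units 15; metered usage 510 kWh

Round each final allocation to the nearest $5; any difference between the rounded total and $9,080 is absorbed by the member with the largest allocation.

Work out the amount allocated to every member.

Ibarra: $3,630; Chaudhri: $1,610; Kowalski: $3,840

Profit-interest units total 29; metered usage total 2,058.
Combined weights (65% profit-interest units + 35% metered usage): Ibarra 0.3995; Chaudhri 0.1775; Kowalski 0.4229.
Raw shares: Ibarra 3,627.90; Chaudhri 1,611.79; Kowalski 3,840.31.
After rounding ($5): Ibarra $3,630; Chaudhri $1,610; Kowalski $3,840. Sum = $9,080.
Rounded total matches; no reconciliation needed.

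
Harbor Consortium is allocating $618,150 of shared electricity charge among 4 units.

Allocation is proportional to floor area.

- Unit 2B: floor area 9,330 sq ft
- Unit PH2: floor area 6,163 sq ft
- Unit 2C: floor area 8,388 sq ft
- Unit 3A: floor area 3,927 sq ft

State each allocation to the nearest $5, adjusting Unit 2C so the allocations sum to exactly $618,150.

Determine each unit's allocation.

Unit 2B: $207,400 | Unit PH2: $137,000 | Unit 2C: $186,455 | Unit 3A: $87,295

Combined floor area = 27,808.
Raw shares: Unit 2B 9,330/27,808 × $618,150 = 207,398.57; Unit PH2 6,163/27,808 × $618,150 = 136,998.65; Unit 2C 8,388/27,808 × $618,150 = 186,458.65; Unit 3A 3,927/27,808 × $618,150 = 87,294.13.
At nearest $5: Unit 2B $207,400; Unit PH2 $137,000; Unit 2C $186,460; Unit 3A $87,295. Sum = $618,155.
Difference $618,150 − $618,155 = −$5 applied to Unit 2C: Unit 2C becomes $186,455.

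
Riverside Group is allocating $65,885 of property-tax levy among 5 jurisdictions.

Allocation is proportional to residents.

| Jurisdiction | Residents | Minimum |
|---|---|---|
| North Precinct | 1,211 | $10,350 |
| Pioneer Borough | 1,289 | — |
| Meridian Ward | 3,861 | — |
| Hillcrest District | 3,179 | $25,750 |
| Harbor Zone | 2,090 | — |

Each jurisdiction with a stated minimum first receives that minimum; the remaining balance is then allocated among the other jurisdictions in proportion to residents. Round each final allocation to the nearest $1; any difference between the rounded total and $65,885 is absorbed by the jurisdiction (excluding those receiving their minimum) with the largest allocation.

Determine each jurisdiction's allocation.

North Precinct: $10,350; Pioneer Borough: $5,303; Meridian Ward: $15,884; Hillcrest District: $25,750; Harbor Zone: $8,598

Minimums first: North Precinct $10,350; Hillcrest District $25,750. Residual $29,785.
Residual split over remaining residents 7,240: Pioneer Borough 5,302.88 → $5,303; Meridian Ward 15,883.96 → $15,884; Harbor Zone 8,598.16 → $8,598.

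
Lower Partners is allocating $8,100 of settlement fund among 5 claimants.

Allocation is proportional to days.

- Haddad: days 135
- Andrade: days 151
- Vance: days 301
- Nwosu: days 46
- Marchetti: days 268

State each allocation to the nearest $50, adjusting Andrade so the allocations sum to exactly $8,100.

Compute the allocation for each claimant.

Sum of days: 901.
Proportional shares: Haddad 135/901 × $8,100 = 1,213.65; Andrade 151/901 × $8,100 = 1,357.49; Vance 301/901 × $8,100 = 2,705.99; Nwosu 46/901 × $8,100 = 413.54; Marchetti 268/901 × $8,100 = 2,409.32.
Rounded to nearest $50: Haddad $1,200; Andrade $1,350; Vance $2,700; Nwosu $400; Marchetti $2,400. Sum = $8,050.
Difference $8,100 − $8,050 = +$50 applied to Andrade: Andrade becomes $1,400.

Haddad: $1,200 · Andrade: $1,400 · Vance: $2,700 · Nwosu: $400 · Marchetti: $2,400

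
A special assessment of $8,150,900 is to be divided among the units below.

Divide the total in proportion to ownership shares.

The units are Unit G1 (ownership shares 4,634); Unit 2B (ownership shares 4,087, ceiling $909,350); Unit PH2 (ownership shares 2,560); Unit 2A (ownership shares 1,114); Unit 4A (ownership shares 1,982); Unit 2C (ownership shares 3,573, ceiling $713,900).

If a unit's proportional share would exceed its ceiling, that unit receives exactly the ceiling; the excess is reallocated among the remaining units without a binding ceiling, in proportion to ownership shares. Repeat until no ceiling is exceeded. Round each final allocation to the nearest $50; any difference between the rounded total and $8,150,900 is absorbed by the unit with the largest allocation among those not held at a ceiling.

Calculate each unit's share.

Unit G1: $2,939,650 · Unit 2B: $909,350 · Unit PH2: $1,624,000 · Unit 2A: $706,700 · Unit 4A: $1,257,300 · Unit 2C: $713,900

Total ownership shares = 17,950.
Proportional shares (ignoring caps): Unit G1 2,104,249.06; Unit 2B 1,855,862.30; Unit PH2 1,162,468.19; Unit 2A 505,855.30; Unit 4A 900,004.67; Unit 2C 1,622,460.48.
Held at cap: Unit 2B ($909,350), Unit 2C ($713,900); residual $6,527,650 reallocated over remaining ownership shares 10,290.
Shares after redistribution: Unit G1 2,939,662.79 → $2,939,650; Unit PH2 1,623,982.90 → $1,624,000; Unit 2A 706,686.31 → $706,700; Unit 4A 1,257,318.01 → $1,257,300.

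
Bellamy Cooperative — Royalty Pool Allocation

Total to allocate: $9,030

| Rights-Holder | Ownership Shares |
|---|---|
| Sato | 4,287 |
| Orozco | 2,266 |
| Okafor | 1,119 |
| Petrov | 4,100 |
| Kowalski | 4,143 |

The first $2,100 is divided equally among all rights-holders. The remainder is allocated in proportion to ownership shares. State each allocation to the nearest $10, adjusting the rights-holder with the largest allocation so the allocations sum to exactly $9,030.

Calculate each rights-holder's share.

Sato: $2,280 · Orozco: $1,410 · Okafor: $910 · Petrov: $2,210 · Kowalski: $2,220

Equal tier: $2,100 ÷ 5 = $420 apiece.
Remainder $6,930 by ownership shares (total 15,915): Sato 1,866.72 → $1,870; Orozco 986.70 → $990; Okafor 487.26 → $490; Petrov 1,785.30 → $1,790; Kowalski 1,804.02 → $1,800.
Rounding difference −$10 on remainder applied to Sato.
Totals: Sato $420 + $1,860 = $2,280; Orozco $420 + $990 = $1,410; Okafor $420 + $490 = $910; Petrov $420 + $1,790 = $2,210; Kowalski $420 + $1,800 = $2,220.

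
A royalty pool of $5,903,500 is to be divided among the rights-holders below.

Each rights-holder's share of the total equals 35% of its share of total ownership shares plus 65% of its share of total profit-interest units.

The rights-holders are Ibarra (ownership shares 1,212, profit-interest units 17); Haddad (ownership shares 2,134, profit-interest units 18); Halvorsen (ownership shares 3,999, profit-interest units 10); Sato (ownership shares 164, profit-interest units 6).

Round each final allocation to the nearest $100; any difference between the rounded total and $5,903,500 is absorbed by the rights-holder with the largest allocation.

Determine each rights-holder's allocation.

Ownership shares total 7,509; profit-interest units total 51.
Composite weights (35% ownership shares + 65% profit-interest units): Ibarra 0.2732; Haddad 0.3289; Halvorsen 0.3138; Sato 0.0841.
Proportional shares: Ibarra 1,612,593.42; Haddad 1,941,537.59; Halvorsen 1,852,797.56; Sato 496,571.42.
Rounded to nearest $100: Ibarra $1,612,600; Haddad $1,941,500; Halvorsen $1,852,800; Sato $496,600. Sum = $5,903,500.
Rounded total matches; no reconciliation needed.

Ibarra: $1,612,600 | Haddad: $1,941,500 | Halvorsen: $1,852,800 | Sato: $496,600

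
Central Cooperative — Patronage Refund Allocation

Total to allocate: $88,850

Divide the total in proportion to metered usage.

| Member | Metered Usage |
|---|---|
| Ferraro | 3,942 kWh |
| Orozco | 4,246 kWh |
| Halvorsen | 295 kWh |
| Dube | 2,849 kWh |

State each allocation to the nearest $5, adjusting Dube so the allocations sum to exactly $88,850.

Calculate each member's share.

Ferraro: $30,910 | Orozco: $33,290 | Halvorsen: $2,315 | Dube: $22,335

Total metered usage = 11,332.
Proportional shares: Ferraro 3,942/11,332 × $88,850 = 30,907.76; Orozco 4,246/11,332 × $88,850 = 33,291.31; Halvorsen 295/11,332 × $88,850 = 2,312.99; Dube 2,849/11,332 × $88,850 = 22,337.95.
At nearest $5: Ferraro $30,910; Orozco $33,290; Halvorsen $2,315; Dube $22,340. Sum = $88,855.
Difference $88,850 − $88,855 = −$5 applied to Dube: Dube becomes $22,335.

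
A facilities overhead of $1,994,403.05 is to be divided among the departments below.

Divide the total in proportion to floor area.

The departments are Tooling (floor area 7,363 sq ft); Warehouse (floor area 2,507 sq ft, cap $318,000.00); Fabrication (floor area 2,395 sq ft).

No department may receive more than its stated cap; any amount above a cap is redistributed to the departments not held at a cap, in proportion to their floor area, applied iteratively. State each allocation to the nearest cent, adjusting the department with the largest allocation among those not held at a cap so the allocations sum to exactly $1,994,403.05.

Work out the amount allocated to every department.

Total floor area = 12,265.
Proportional shares (ignoring caps): Tooling 1,197,292.2672; Warehouse 407,661.5121; Fabrication 389,449.2707.
Cap binds for Warehouse ($318,000.00); balance $1,676,403.05 reallocated over remaining floor area 9,758.
Remaining shares: Tooling 1,264,947.2901 → $1,264,947.29; Fabrication 411,455.7599 → $411,455.76.

Tooling: $1,264,947.29 | Warehouse: $318,000.00 | Fabrication: $411,455.76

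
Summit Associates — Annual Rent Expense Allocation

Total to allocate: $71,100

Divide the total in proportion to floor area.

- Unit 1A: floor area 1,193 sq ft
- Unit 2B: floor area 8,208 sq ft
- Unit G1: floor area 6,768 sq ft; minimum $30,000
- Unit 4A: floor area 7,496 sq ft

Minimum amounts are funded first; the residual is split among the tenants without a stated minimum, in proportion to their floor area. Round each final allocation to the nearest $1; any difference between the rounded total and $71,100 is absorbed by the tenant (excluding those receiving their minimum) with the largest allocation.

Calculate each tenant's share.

Unit 1A: $2,902 | Unit 2B: $19,965 | Unit G1: $30,000 | Unit 4A: $18,233

Minimums first: Unit G1 $30,000. Balance $41,100.
Balance split over remaining floor area 16,897: Unit 1A 2,901.83 → $2,902; Unit 2B 19,965.01 → $19,965; Unit 4A 18,233.15 → $18,233.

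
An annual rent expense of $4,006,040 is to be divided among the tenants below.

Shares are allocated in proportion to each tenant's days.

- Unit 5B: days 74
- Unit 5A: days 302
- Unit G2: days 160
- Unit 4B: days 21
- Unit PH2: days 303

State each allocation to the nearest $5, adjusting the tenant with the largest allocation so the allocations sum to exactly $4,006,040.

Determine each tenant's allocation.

Unit 5B: $344,705; Unit 5A: $1,406,770; Unit G2: $745,310; Unit 4B: $97,820; Unit PH2: $1,411,435

Sum of days: 860.
Unrounded shares: Unit 5B 74/860 × $4,006,040 = 344,705.77; Unit 5A 302/860 × $4,006,040 = 1,406,772.19; Unit G2 160/860 × $4,006,040 = 745,309.77; Unit 4B 21/860 × $4,006,040 = 97,821.91; Unit PH2 303/860 × $4,006,040 = 1,411,430.37.
After rounding ($5): Unit 5B $344,705; Unit 5A $1,406,770; Unit G2 $745,310; Unit 4B $97,820; Unit PH2 $1,411,430. Sum = $4,006,035.
Difference $4,006,040 − $4,006,035 = +$5 applied to largest allocation (Unit PH2): Unit PH2 becomes $1,411,435.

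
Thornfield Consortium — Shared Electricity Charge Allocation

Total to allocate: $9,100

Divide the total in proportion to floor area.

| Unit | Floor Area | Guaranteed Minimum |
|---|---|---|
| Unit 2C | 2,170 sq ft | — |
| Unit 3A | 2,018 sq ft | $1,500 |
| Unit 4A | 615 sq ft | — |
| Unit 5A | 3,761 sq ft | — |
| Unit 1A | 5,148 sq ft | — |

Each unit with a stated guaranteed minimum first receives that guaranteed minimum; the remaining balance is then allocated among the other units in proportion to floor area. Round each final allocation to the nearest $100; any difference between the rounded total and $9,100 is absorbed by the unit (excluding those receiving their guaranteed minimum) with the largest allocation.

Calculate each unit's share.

Guaranteed amounts: Unit 3A $1,500. Balance $7,600.
Balance split over remaining floor area 11,694: Unit 2C 1,410.30 → $1,400; Unit 4A 399.69 → $400; Unit 5A 2,444.30 → $2,400; Unit 1A 3,345.72 → $3,300.
Rounding difference +$100 applied to Unit 1A → $3,400.

Unit 2C: $1,400 | Unit 3A: $1,500 | Unit 4A: $400 | Unit 5A: $2,400 | Unit 1A: $3,400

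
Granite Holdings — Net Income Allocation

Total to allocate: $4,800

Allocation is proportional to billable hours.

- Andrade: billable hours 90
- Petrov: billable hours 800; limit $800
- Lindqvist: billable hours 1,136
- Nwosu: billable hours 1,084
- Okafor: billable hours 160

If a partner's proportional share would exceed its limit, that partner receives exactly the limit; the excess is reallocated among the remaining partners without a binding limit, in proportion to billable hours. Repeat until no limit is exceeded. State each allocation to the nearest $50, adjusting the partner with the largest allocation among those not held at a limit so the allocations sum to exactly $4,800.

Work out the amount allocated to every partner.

Billable hours total: 3,270.
Unconstrained shares: Andrade 132.11; Petrov 1,174.31; Lindqvist 1,667.52; Nwosu 1,591.19; Okafor 234.86.
Cap binds for Petrov ($800); balance $4,000 reallocated over remaining billable hours 2,470.
Remaining shares: Andrade 145.75 → $150; Lindqvist 1,839.68 → $1,850; Nwosu 1,755.47 → $1,750; Okafor 259.11 → $250.

Andrade: $150 · Petrov: $800 · Lindqvist: $1,850 · Nwosu: $1,750 · Okafor: $250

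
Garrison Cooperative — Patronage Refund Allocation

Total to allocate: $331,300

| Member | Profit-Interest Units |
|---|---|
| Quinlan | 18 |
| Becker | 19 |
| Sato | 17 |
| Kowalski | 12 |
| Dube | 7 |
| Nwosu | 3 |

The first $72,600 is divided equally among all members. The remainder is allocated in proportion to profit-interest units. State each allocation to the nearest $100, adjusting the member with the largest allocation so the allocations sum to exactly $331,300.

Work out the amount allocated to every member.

Quinlan: $73,400; Becker: $76,800; Sato: $70,000; Kowalski: $52,900; Dube: $35,900; Nwosu: $22,300

$72,600 shared equally gives $12,100 per member.
Remainder $258,700 by profit-interest units (total 76): Quinlan 61,271.05 → $61,300; Becker 64,675.00 → $64,700; Sato 57,867.11 → $57,900; Kowalski 40,847.37 → $40,800; Dube 23,827.63 → $23,800; Nwosu 10,211.84 → $10,200.
Totals: Quinlan $12,100 + $61,300 = $73,400; Becker $12,100 + $64,700 = $76,800; Sato $12,100 + $57,900 = $70,000; Kowalski $12,100 + $40,800 = $52,900; Dube $12,100 + $23,800 = $35,900; Nwosu $12,100 + $10,200 = $22,300.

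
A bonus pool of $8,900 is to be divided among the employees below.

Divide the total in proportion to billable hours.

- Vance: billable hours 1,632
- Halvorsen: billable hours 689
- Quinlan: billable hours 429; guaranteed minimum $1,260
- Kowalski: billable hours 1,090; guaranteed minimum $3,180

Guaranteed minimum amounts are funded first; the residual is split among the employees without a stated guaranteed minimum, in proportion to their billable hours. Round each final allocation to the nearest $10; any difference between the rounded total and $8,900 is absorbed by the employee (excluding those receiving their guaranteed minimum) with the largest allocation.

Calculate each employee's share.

Guaranteed amounts: Quinlan $1,260; Kowalski $3,180. Residual $4,460.
Residual split over remaining billable hours 2,321: Vance 3,136.03 → $3,140; Halvorsen 1,323.97 → $1,320.

Vance: $3,140 · Halvorsen: $1,320 · Quinlan: $1,260 · Kowalski: $3,180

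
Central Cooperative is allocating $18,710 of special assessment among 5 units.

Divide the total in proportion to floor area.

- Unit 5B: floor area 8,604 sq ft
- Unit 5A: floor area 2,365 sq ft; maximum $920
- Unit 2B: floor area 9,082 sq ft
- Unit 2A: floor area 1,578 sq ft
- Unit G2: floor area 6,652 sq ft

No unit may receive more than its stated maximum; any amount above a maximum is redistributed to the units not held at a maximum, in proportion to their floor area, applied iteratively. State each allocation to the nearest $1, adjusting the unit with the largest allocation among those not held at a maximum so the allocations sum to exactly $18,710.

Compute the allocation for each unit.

Combined floor area = 28,281.
Unconstrained shares: Unit 5B 5,692.19; Unit 5A 1,564.62; Unit 2B 6,008.42; Unit 2A 1,043.97; Unit G2 4,400.80.
Cap binds for Unit 5A ($920); remaining pool $17,790 reallocated over remaining floor area 25,916.
Remaining shares: Unit 5B 5,906.20 → $5,906; Unit 2B 6,234.33 → $6,234; Unit 2A 1,083.22 → $1,083; Unit G2 4,566.26 → $4,566.
Rounding difference +$1 applied to Unit 2B → $6,235.

Unit 5B: $5,906; Unit 5A: $920; Unit 2B: $6,235; Unit 2A: $1,083; Unit G2: $4,566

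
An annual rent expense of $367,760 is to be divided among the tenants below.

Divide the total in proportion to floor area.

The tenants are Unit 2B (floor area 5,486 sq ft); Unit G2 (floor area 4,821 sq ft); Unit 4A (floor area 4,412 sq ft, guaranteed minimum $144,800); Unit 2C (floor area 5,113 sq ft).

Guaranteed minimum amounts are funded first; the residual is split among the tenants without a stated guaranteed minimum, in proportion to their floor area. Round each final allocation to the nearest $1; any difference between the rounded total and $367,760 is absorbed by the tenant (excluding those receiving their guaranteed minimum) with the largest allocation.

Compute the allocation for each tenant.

Fund the minimums — Unit 4A $144,800. Residual $222,960.
Residual split over remaining floor area 15,420: Unit 2B 79,322.86 → $79,323; Unit G2 69,707.53 → $69,708; Unit 2C 73,929.60 → $73,930.
Rounding difference −$1 applied to Unit 2B → $79,322.

Unit 2B: $79,322 | Unit G2: $69,708 | Unit 4A: $144,800 | Unit 2C: $73,930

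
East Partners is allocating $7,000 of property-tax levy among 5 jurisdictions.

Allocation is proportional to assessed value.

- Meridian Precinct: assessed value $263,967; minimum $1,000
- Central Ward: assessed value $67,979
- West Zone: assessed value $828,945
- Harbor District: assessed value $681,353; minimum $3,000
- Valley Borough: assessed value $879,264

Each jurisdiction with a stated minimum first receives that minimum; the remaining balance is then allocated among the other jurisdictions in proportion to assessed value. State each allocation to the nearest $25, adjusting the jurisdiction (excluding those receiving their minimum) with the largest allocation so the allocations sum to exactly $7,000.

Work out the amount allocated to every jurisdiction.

Meridian Precinct: $1,000 | Central Ward: $125 | West Zone: $1,400 | Harbor District: $3,000 | Valley Borough: $1,475

Minimums first: Meridian Precinct $1,000; Harbor District $3,000. Balance $3,000.
Balance split over remaining assessed value 1,776,188: Central Ward 114.82 → $125; West Zone 1,400.10 → $1,400; Valley Borough 1,485.09 → $1,475.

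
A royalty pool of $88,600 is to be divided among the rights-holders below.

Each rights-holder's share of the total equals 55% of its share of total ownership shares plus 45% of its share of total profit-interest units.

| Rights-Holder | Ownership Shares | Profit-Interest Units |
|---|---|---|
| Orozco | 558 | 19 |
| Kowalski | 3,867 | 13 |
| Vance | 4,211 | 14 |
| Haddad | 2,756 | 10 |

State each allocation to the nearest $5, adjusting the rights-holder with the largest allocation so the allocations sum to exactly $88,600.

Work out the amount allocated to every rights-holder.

Orozco: $15,915 | Kowalski: $25,795 | Vance: $27,980 | Haddad: $18,910

Totals — ownership shares 11,392, profit-interest units 56.
Composite weights (55% ownership shares + 45% profit-interest units): Orozco 0.1796; Kowalski 0.2912; Vance 0.3158; Haddad 0.2134.
Proportional shares: Orozco 15,914.20; Kowalski 25,796.87; Vance 27,980.32; Haddad 18,908.61.
At nearest $5: Orozco $15,915; Kowalski $25,795; Vance $27,980; Haddad $18,910. Sum = $88,600.
No rounding difference to absorb.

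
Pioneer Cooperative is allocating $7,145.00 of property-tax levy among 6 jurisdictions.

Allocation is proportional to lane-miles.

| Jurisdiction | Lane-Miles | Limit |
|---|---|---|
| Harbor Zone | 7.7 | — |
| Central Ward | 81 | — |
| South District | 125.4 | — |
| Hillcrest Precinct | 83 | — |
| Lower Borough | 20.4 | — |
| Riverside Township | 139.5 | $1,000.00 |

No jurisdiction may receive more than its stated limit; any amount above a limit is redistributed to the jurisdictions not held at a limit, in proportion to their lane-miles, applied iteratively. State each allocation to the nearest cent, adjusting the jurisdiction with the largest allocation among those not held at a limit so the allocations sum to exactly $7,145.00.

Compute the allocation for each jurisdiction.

Harbor Zone: $149.03 · Central Ward: $1,567.70 · South District: $2,427.03 · Hillcrest Precinct: $1,606.41 · Lower Borough: $394.83 · Riverside Township: $1,000.00

Combined lane-miles = 457.
Proportional shares (ignoring caps): Harbor Zone 120.3862; Central Ward 1,266.4004; South District 1,960.5755; Hillcrest Precinct 1,297.6696; Lower Borough 318.9453; Riverside Township 2,181.0230.
Capped: Riverside Township ($1,000.00); residual $6,145.00 reallocated over remaining lane-miles 317.5.
Shares after redistribution: Harbor Zone 149.0283 → $149.03; Central Ward 1,567.7008 → $1,567.70; South District 2,427.0331 → $2,427.03; Hillcrest Precinct 1,606.4094 → $1,606.41; Lower Borough 394.8283 → $394.83.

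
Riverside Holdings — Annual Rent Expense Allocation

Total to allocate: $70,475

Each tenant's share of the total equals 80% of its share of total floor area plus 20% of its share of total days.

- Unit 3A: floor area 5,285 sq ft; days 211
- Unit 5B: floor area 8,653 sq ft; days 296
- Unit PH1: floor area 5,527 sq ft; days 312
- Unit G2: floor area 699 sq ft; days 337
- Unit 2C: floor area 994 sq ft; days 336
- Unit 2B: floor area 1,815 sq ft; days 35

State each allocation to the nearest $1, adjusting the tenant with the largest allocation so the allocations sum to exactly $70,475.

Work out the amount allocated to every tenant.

Unit 3A: $14,918 | Unit 5B: $23,969 | Unit PH1: $16,444 | Unit G2: $4,826 | Unit 2C: $5,541 | Unit 2B: $4,777

Floor area total 22,973; days total 1,527.
Blended shares (80% floor area + 20% days): Unit 3A 0.2117; Unit 5B 0.3401; Unit PH1 0.2333; Unit G2 0.0685; Unit 2C 0.0786; Unit 2B 0.0678.
Proportional shares: Unit 3A 14,918.01; Unit 5B 23,968.30; Unit PH1 16,444.20; Unit G2 4,826.16; Unit 2C 5,540.91; Unit 2B 4,777.41.
Rounded to nearest $1: Unit 3A $14,918; Unit 5B $23,968; Unit PH1 $16,444; Unit G2 $4,826; Unit 2C $5,541; Unit 2B $4,777. Sum = $70,474.
Difference $70,475 − $70,474 = +$1 applied to largest allocation (Unit 5B): Unit 5B becomes $23,969.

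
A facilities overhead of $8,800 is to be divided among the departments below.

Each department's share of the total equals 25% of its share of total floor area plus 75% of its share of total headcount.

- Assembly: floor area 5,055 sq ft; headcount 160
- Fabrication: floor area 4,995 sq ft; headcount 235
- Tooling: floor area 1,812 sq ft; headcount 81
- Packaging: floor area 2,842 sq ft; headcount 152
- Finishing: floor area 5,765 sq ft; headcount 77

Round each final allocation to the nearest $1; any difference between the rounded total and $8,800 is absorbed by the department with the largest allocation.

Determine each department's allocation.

Assembly: $2,041; Fabrication: $2,738; Tooling: $953; Packaging: $1,728; Finishing: $1,340

Totals — floor area 20,469, headcount 705.
Composite weights (25% floor area + 75% headcount): Assembly 0.2320; Fabrication 0.3110; Tooling 0.1083; Packaging 0.1964; Finishing 0.1523.
Raw shares: Assembly 2,041.18; Fabrication 2,736.86; Tooling 953.05; Packaging 1,728.44; Finishing 1,340.47.
Rounded to nearest $1: Assembly $2,041; Fabrication $2,737; Tooling $953; Packaging $1,728; Finishing $1,340. Sum = $8,799.
Difference $8,800 − $8,799 = +$1 applied to largest allocation (Fabrication): Fabrication becomes $2,738.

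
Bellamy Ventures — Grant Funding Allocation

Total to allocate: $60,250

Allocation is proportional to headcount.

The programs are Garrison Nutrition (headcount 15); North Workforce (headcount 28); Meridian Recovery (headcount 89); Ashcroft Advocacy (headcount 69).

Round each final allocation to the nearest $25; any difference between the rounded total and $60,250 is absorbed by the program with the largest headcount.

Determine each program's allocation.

Total headcount = 15 + 28 + 89 + 69 = 201.
Proportional shares: Garrison Nutrition 4,496.27; North Workforce 8,393.03; Meridian Recovery 26,677.86; Ashcroft Advocacy 20,682.84.
Rounded to nearest $25: Garrison Nutrition $4,500; North Workforce $8,400; Meridian Recovery $26,675; Ashcroft Advocacy $20,675. Sum = $60,250.
Sum already equals the total — no adjustment.

Garrison Nutrition: $4,500; North Workforce: $8,400; Meridian Recovery: $26,675; Ashcroft Advocacy: $20,675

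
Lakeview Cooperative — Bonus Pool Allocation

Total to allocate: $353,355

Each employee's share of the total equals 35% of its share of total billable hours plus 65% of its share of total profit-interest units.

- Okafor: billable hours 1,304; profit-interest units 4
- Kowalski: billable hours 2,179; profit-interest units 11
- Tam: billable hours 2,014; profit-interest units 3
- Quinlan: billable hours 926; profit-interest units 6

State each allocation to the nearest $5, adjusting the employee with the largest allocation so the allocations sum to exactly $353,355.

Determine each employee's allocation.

Okafor: $63,390; Kowalski: $147,225; Tam: $67,490; Quinlan: $75,250

Totals — billable hours 6,423, profit-interest units 24.
Combined weights (35% billable hours + 65% profit-interest units): Okafor 0.1794; Kowalski 0.4167; Tam 0.1910; Quinlan 0.2130.
Pro-rata amounts: Okafor 63,388.52; Kowalski 147,226.78; Tam 67,489.47; Quinlan 75,250.23.
After rounding ($5): Okafor $63,390; Kowalski $147,225; Tam $67,490; Quinlan $75,250. Sum = $353,355.
No rounding difference to absorb.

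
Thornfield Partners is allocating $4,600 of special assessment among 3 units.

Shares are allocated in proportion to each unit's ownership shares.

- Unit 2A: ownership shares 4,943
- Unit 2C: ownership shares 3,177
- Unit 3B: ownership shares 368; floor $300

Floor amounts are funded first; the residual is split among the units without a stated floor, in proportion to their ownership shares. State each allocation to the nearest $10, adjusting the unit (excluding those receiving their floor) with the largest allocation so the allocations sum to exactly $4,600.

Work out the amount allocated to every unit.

Unit 2A: $2,620 · Unit 2C: $1,680 · Unit 3B: $300

Fund the minimums — Unit 3B $300. Balance $4,300.
Balance split over remaining ownership shares 8,120: Unit 2A 2,617.60 → $2,620; Unit 2C 1,682.40 → $1,680.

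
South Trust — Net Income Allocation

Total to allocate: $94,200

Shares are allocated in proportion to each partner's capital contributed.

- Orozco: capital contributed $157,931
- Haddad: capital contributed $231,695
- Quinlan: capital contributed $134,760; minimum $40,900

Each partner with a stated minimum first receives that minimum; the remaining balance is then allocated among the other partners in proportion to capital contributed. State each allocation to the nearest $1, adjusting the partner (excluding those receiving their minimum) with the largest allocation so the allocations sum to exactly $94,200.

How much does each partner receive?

Fund the minimums — Quinlan $40,900. Residual $53,300.
Residual split over remaining capital contributed 389,626: Orozco 21,604.62 → $21,605; Haddad 31,695.38 → $31,695.

Orozco: $21,605 | Haddad: $31,695 | Quinlan: $40,900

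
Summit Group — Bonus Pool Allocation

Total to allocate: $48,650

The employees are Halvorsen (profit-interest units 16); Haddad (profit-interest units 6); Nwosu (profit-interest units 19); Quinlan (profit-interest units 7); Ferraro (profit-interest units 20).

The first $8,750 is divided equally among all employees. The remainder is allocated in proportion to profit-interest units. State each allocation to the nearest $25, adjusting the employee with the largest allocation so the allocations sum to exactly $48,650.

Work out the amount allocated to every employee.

Halvorsen: $11,150 · Haddad: $5,275 · Nwosu: $12,900 · Quinlan: $5,850 · Ferraro: $13,475

Equal tier: $8,750 ÷ 5 = $1,750 apiece.
Remainder $39,900 by profit-interest units (total 68): Halvorsen 9,388.24 → $9,400; Haddad 3,520.59 → $3,525; Nwosu 11,148.53 → $11,150; Quinlan 4,107.35 → $4,100; Ferraro 11,735.29 → $11,725.
Totals: Halvorsen $1,750 + $9,400 = $11,150; Haddad $1,750 + $3,525 = $5,275; Nwosu $1,750 + $11,150 = $12,900; Quinlan $1,750 + $4,100 = $5,850; Ferraro $1,750 + $11,725 = $13,475.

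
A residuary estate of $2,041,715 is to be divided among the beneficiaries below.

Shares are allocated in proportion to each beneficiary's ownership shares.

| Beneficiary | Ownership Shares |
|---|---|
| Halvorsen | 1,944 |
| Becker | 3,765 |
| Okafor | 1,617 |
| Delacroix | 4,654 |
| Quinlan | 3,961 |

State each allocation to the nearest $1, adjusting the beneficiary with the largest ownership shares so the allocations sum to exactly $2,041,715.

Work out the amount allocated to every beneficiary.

Halvorsen: $248,987; Becker: $482,219; Okafor: $207,105; Delacroix: $596,081; Quinlan: $507,323

Total ownership shares = 15,941.
Proportional shares: Halvorsen 1,944/15,941 × $2,041,715 = 248,986.51; Becker 3,765/15,941 × $2,041,715 = 482,219.24; Okafor 1,617/15,941 × $2,041,715 = 207,104.52; Delacroix 4,654/15,941 × $2,041,715 = 596,081.90; Quinlan 3,961/15,941 × $2,041,715 = 507,322.82.
At nearest $1: Halvorsen $248,987; Becker $482,219; Okafor $207,105; Delacroix $596,082; Quinlan $507,323. Sum = $2,041,716.
Difference $2,041,715 − $2,041,716 = −$1 applied to largest ownership shares (Delacroix): Delacroix becomes $596,081.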